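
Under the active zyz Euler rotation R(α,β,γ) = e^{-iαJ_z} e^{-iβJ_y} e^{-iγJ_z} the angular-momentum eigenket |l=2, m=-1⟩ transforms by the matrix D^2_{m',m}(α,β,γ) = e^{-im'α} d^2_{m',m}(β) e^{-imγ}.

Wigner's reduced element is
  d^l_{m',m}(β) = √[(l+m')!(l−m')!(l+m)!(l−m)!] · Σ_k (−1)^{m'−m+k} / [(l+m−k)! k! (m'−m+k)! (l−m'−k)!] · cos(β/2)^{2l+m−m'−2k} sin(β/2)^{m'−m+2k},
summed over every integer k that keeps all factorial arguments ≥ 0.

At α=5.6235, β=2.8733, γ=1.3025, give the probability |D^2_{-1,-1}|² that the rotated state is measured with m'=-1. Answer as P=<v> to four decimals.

D^2_{-1,-1}(5.6235,2.8733,1.3025) = e^{-i·-1·5.6235}·d^2_{-1,-1}(2.8733)·e^{-i·-1·1.3025}. Compute d first:
c=cos(2.8733/2)=0.133744, s=sin(2.8733/2)=0.991016; N=√[1·6·1·6]=6.000000
The bounds max(0,m−m')=0 and min(l+m,l−m')=1 give 2 terms
  k=0: (−1)^0·6.0000/(6)·0.1337^4·0.9910^0 = +0.000320
  k=1: (−1)^1·6.0000/(2)·0.1337^2·0.9910^2 = -0.052703
d^2_{-1,-1}(2.8733) = +0.000320 -0.052703 = -0.052383
|D^2_{-1,-1}|² = |d^2_{-1,-1}(β)|² = (-0.052383)² = 0.002744 (the z-rotation phases have unit modulus)

P=0.0027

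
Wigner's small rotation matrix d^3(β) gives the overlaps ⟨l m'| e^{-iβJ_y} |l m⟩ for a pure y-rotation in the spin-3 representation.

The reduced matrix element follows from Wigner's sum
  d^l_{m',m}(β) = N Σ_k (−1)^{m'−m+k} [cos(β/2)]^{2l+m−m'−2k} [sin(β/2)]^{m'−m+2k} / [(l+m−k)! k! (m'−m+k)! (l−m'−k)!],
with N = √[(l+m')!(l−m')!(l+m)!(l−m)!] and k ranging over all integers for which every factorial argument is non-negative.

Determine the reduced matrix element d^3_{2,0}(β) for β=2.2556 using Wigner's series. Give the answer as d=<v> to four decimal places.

d^3_{2,0}(β=2.2556) via Wigner's sum:
c=cos(2.2556/2)=0.428648, s=sin(2.2556/2)=0.903471; N=√[120·1·6·6]=65.726707
k: max(0,(0)−(2))=0 … min(3+(0),3−(2))=1
  k=0: (−1)^2·65.7267/(12)·0.4286^4·0.9035^2 = +0.150937
  k=1: (−1)^3·65.7267/(12)·0.4286^2·0.9035^4 = -0.670534
d^3_{2,0}(2.2556) = +0.150937 -0.670534 = -0.519597

d=-0.5196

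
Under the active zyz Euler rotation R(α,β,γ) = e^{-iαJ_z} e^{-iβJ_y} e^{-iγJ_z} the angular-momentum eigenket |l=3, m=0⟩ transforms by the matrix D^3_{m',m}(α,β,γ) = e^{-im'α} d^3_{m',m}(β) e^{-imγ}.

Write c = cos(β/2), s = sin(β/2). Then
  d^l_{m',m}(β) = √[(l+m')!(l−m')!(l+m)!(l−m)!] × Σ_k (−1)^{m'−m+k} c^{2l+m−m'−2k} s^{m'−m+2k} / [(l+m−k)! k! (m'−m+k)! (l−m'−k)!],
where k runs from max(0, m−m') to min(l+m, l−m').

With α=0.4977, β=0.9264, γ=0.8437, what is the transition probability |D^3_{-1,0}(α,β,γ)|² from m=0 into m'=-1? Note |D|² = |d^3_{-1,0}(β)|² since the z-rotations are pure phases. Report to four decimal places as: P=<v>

P=0.0775

First d^3_{-1,0}(β=0.9264), then the phase factors e^{-i(-1)α} and e^{-i(0)γ}:
c=cos(0.9264/2)=0.894627, s=sin(0.9264/2)=0.446813; N=√[2·24·6·6]=41.569219
The bounds max(0,m−m')=1 and min(l+m,l−m')=3 give 3 terms
  k=1: (−1)^0·41.5692/(12)·0.8946^5·0.4468^1 = +0.887008
  k=2: (−1)^1·41.5692/(4)·0.8946^3·0.4468^3 = -0.663768
  k=3: (−1)^2·41.5692/(12)·0.8946^1·0.4468^5 = +0.055190
d^3_{-1,0}(0.9264) = +0.887008 -0.663768 +0.055190 = +0.278430
|D^3_{-1,0}|² = |d^3_{-1,0}(β)|² = (+0.278430)² = 0.077523 (the z-rotation phases have unit modulus)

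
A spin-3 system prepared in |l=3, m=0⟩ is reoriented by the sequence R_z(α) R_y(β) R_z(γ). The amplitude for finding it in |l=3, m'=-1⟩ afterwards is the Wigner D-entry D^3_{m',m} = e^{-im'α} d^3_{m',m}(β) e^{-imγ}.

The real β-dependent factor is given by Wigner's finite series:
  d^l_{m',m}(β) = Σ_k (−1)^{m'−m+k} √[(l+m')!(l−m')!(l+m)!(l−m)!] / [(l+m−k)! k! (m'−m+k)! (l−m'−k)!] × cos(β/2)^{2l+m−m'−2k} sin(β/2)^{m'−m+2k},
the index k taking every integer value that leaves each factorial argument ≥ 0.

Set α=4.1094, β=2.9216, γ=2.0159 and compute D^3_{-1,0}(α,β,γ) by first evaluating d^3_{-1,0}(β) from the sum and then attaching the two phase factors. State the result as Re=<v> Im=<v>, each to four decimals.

Split into d^3_{-1,0}(β=2.9216) × two z-phases.
c=cos(2.9216/2)=0.109775, s=sin(2.9216/2)=0.993957; N=√[2·24·6·6]=41.569219
The bounds max(0,m−m')=1 and min(l+m,l−m')=3 give 3 terms
  k=1: (−1)^0·41.5692/(12)·0.1098^5·0.9940^1 = +0.000055
  k=2: (−1)^1·41.5692/(4)·0.1098^3·0.9940^3 = -0.013500
  k=3: (−1)^2·41.5692/(12)·0.1098^1·0.9940^5 = +0.368918
d^3_{-1,0}(2.9216) = +0.000055 -0.013500 +0.368918 = +0.355473
Phases: e^{-i·(-1)·4.1094}=-0.567107-0.823644i, e^{-i·(0)·2.0159}=+1.000000+0.000000i ⇒ D=-0.201591-0.292783i

Re=-0.2016 Im=-0.2928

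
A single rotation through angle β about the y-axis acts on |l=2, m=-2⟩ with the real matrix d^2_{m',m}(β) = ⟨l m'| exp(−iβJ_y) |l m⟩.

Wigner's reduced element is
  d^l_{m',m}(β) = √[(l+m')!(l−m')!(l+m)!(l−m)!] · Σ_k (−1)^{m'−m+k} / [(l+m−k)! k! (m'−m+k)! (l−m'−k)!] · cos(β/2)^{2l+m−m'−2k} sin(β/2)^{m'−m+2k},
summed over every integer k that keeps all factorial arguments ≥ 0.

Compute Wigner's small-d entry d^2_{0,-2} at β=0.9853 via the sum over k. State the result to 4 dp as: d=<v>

d=0.4254

d^2_{0,-2}(β=0.9853) via Wigner's sum:
With c≡cos(β/2)=0.881083 and s≡sin(β/2)=0.472962, N=[2·2·1·24]^{1/2}=9.797959
Admissible k: 0..0 (factorial args all ≥0)
  k=0: (−1)^2·9.7980/(4)·0.8811^2·0.4730^2 = +0.425365
d^2_{0,-2}(0.9853) = +0.425365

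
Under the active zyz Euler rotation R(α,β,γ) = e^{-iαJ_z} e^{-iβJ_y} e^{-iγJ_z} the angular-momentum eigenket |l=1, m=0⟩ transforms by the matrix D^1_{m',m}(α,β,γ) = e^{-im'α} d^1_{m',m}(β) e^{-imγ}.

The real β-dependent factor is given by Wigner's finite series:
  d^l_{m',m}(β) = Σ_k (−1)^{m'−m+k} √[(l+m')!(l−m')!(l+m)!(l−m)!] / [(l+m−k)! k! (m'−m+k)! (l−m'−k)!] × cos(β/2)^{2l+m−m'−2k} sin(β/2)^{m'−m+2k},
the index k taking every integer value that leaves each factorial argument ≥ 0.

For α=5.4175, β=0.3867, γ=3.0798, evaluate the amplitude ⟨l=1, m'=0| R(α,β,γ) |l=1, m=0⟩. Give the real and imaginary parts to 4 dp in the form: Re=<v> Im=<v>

Split into d^1_{0,0}(β=0.3867) × two z-phases.
c=cos(0.3867/2)=0.981366, s=sin(0.3867/2)=0.192148; N=√[1·1·1·1]=1.000000
k: max(0,(0)−(0))=0 … min(1+(0),1−(0))=1
  k=0: (−1)^0·1.0000/(1)·0.9814^2·0.1921^0 = +0.963079
  k=1: (−1)^1·1.0000/(1)·0.9814^0·0.1921^2 = -0.036921
d^1_{0,0}(0.3867) = +0.963079 -0.036921 = +0.926159
Phases: e^{-i·(0)·5.4175}=+1.000000+0.000000i, e^{-i·(0)·3.0798}=+1.000000+0.000000i ⇒ D=+0.926159+0.000000i

Re=0.9262 Im=0.0000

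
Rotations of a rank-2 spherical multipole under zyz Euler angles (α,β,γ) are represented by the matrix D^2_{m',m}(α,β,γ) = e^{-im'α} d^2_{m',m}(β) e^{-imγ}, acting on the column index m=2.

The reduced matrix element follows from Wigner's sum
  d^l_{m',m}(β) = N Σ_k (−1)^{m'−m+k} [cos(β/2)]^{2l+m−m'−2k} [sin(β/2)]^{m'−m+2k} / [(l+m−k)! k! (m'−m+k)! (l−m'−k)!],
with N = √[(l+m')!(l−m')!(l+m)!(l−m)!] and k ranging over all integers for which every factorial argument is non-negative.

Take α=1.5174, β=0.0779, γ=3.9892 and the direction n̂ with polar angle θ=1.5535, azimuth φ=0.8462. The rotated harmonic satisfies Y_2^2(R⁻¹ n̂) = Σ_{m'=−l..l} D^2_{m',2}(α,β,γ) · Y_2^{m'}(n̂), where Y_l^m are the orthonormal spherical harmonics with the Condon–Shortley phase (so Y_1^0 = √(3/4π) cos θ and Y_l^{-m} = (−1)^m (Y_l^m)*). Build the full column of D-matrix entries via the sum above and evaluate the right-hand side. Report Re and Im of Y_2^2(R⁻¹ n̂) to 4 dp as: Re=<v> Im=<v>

Need the full column D^2_{m',2} for m'=−2..2 at α=1.5174, β=0.0779, γ=3.9892.
cos(β/2)=0.999242, sin(β/2)=0.038940
d^2_{-2,2}: single k=4 term ⇒ +0.000002;  D = +0.000001+0.000002i
d^2_{-1,2}: single k=3 term ⇒ +0.000118;  D = +0.000116-0.000021i
d^2_{0,2}: single k=2 term ⇒ +0.003709;  D = -0.000460-0.003680i
d^2_{1,2}: single k=1 term ⇒ +0.077703;  D = -0.077507+0.005514i
d^2_{2,2}: single k=0 term ⇒ +0.996970;  D = +0.017571+0.996815i
Y_2^{m'}(θ=1.5535,φ=0.8462) and Σ D·Y over m':
  (+0.0000+0.0000i)·(-0.0468-0.3833i)  (+0.0001-0.0000i)·(+0.0089-0.0100i)  (-0.0005-0.0037i)·(-0.3151+0.0000i)  (-0.0775+0.0055i)·(-0.0089-0.0100i)  (+0.0176+0.9968i)·(-0.0468+0.3833i)
Y_2^2(R⁻¹ n̂) = -0.382021-0.038074i

Re=-0.3820 Im=-0.0381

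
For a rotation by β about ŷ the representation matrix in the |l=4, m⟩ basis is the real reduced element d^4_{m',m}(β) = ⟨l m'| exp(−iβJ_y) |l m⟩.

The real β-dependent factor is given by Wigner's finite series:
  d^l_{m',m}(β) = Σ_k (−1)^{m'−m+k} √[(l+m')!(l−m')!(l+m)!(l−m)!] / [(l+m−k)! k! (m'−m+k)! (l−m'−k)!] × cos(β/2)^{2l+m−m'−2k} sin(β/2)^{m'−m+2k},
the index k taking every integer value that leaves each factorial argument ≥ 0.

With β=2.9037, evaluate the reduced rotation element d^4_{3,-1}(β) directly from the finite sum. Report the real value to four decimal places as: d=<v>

d=-0.1046

d^4_{3,-1}(β=2.9037) via Wigner's sum:
With c≡cos(β/2)=0.118666 and s≡sin(β/2)=0.992934, N=[5040·1·6·120]^{1/2}=1904.940944
The bounds max(0,m−m')=0 and min(l+m,l−m')=1 give 2 terms
  k=0: (−1)^4·1904.9409/(144)·0.1187^4·0.9929^4 = +0.002550
  k=1: (−1)^5·1904.9409/(240)·0.1187^2·0.9929^6 = -0.107114
d^4_{3,-1}(2.9037) = +0.002550 -0.107114 = -0.104564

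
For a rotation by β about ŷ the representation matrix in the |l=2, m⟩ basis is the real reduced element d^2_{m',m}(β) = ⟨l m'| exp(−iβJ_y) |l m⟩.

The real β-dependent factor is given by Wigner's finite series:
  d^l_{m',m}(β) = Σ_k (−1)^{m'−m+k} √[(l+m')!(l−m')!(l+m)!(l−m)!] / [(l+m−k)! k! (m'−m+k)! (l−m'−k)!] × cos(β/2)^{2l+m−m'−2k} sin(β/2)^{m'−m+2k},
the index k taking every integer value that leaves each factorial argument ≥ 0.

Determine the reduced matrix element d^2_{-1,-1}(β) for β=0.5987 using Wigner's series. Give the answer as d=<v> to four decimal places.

d=0.5954

d^2_{-1,-1}(β=0.5987) via Wigner's sum:
Half-angle: c=0.955528, s=0.294899. N=√(1·6·1·6)=6.000000
Admissible k: 0..1 (factorial args all ≥0)
  k=0: (−1)^0·6.0000/(6)·0.9555^4·0.2949^0 = +0.833632
  k=1: (−1)^1·6.0000/(2)·0.9555^2·0.2949^2 = -0.238208
d^2_{-1,-1}(0.5987) = +0.833632 -0.238208 = +0.595424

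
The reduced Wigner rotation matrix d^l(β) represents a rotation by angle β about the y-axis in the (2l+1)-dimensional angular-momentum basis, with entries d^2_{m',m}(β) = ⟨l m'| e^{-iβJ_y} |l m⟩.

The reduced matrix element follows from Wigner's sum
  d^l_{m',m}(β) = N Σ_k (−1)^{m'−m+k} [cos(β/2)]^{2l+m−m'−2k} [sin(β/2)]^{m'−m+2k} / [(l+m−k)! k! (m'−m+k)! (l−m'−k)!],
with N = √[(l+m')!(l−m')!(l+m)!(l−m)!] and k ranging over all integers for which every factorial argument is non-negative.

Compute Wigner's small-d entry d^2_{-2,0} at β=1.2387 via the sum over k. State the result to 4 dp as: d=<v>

d^2_{-2,0}(β=1.2387) via Wigner's sum:
c=cos(1.2387/2)=0.814256, s=sin(1.2387/2)=0.580506; N=√[1·24·2·2]=9.797959
The bounds max(0,m−m')=2 and min(l+m,l−m')=2 give 1 term
  k=2: (−1)^0·9.7980/(4)·0.8143^2·0.5805^2 = +0.547282
d^2_{-2,0}(1.2387) = +0.547282

d=0.5473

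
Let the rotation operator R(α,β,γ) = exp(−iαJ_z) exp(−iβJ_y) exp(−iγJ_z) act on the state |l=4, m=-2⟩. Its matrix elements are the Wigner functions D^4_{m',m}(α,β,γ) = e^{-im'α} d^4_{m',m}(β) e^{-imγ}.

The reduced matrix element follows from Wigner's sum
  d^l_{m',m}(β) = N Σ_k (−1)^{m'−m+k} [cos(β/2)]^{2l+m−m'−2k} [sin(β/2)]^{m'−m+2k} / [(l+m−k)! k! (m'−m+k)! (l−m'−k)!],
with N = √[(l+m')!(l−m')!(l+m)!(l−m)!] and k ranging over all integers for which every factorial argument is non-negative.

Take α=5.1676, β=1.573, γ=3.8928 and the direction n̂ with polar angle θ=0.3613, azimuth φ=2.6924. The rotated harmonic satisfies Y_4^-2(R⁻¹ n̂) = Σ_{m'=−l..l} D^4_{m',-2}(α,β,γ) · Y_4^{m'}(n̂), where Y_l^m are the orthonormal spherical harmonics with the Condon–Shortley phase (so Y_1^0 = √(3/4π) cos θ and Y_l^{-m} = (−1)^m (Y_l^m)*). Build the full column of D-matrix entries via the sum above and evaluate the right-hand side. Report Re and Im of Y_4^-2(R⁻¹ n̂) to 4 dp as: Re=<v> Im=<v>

Need the full column D^4_{m',-2} for m'=−4..4 at α=5.1676, β=1.573, γ=3.8928.
cos(β/2)=0.706327, sin(β/2)=0.707885
d^4_{-4,-2}: single k=2 term ⇒ +0.329261;  D = -0.323843-0.059487i
d^4_{-3,-2}: k∈[1..2] ⇒ +0.232310 -0.700010 = -0.467699;  D = +0.126347+0.450310i
d^4_{-2,-2}: k∈[0..2] ⇒ +0.061951 -0.746695 +0.937491 = +0.252747;  D = +0.188550-0.168315i
d^4_{-1,-2}: k∈[0..2] ⇒ -0.263415 +1.322894 -0.885825 = +0.173654;  D = +0.160823+0.065512i
d^4_{0,-2}: k∈[0..2] ⇒ +0.590314 -1.581123 +0.595540 = -0.395269;  D = -0.027008-0.394346i
d^4_{1,-2}: k∈[0..2] ⇒ -0.881929 +1.328737 -0.266921 = +0.179887;  D = -0.155787+0.089942i
d^4_{2,-2}: k∈[0..2] ⇒ +0.937491 -0.753305 +0.063053 = +0.247238;  D = -0.205166-0.137963i
d^4_{3,-2}: k∈[0..1] ⇒ -0.703102 +0.235402 = -0.467699;  D = -0.063773+0.463331i
d^4_{4,-2}: single k=0 term ⇒ +0.332176;  D = +0.315477-0.103996i
Y_4^{m'}(θ=0.3613,φ=2.6924) and Σ D·Y over m':
  (-0.3238-0.0595i)·(-0.0015+0.0067i)  (+0.1263+0.4503i)·(-0.0114-0.0504i)  (+0.1886-0.1683i)·(+0.1334+0.1676i)  (+0.1608+0.0655i)·(-0.4404-0.2123i)  (-0.0270-0.3943i)·(+0.3754+0.0000i)  (-0.1558+0.0899i)·(+0.4404-0.2123i)  (-0.2052-0.1380i)·(+0.1334-0.1676i)  (-0.0638+0.4633i)·(+0.0114-0.0504i)  (+0.3155-0.1040i)·(-0.0015-0.0067i)
Y_4^-2(R⁻¹ n̂) = -0.070086-0.120270i

Re=-0.0701 Im=-0.1203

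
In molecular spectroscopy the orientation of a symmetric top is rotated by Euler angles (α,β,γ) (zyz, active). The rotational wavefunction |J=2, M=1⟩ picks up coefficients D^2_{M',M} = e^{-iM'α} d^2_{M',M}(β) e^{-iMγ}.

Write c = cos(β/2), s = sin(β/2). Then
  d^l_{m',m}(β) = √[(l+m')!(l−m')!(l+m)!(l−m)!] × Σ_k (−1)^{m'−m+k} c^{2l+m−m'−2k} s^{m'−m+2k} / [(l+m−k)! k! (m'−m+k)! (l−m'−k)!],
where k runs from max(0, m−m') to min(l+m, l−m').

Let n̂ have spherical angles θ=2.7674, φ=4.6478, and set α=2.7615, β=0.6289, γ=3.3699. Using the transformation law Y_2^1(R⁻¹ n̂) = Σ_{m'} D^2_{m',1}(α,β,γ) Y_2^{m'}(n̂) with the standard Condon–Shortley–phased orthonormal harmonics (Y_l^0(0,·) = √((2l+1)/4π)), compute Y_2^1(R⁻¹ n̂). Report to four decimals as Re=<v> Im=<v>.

Re=-0.3309 Im=-0.1490

Need the full column D^2_{m',1} for m'=−2..2 at α=2.7615, β=0.6289, γ=3.3699.
cos(β/2)=0.950967, sin(β/2)=0.309293
d^2_{-2,1}: single k=3 term ⇒ +0.056274;  D = -0.030948+0.047000i
d^2_{-1,1}: k∈[2..3] ⇒ +0.259533 -0.009151 = +0.250382;  D = +0.205454-0.143107i
d^2_{0,1}: k∈[1..2] ⇒ +0.651542 -0.068921 = +0.582620;  D = -0.567502+0.131864i
d^2_{1,1}: k∈[0..1] ⇒ +0.817826 -0.259533 = +0.558293;  D = +0.551874+0.084416i
d^2_{2,1}: single k=0 term ⇒ -0.531982;  D = +0.458492+0.269796i
Y_2^{m'}(θ=2.7674,φ=4.6478) and Σ D·Y over m':
  (-0.0309+0.0470i)·(-0.0512-0.0066i)  (+0.2055-0.1431i)·(+0.0170-0.2623i)  (-0.5675+0.1319i)·(+0.5044+0.0000i)  (+0.5519+0.0844i)·(-0.0170-0.2623i)  (+0.4585+0.2698i)·(-0.0512+0.0066i)
Y_2^1(R⁻¹ n̂) = -0.330864-0.148954i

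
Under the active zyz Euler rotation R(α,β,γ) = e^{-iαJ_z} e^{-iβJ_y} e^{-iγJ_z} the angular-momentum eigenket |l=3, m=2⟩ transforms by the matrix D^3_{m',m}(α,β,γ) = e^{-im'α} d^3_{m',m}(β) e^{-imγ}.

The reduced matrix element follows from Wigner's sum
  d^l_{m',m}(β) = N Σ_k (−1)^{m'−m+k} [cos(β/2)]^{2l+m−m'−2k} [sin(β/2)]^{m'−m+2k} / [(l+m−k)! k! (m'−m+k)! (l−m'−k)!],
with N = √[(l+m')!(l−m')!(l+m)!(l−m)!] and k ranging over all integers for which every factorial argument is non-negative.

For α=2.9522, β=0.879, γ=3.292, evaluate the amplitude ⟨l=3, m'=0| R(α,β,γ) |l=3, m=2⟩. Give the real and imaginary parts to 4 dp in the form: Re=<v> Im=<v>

Re=0.4948 Im=-0.1535

Split into d^3_{0,2}(β=0.879) × two z-phases.
c=cos(0.879/2)=0.904965, s=sin(0.879/2)=0.425487; N=√[6·6·120·1]=65.726707
k: max(0,(2)−(0))=2 … min(3+(2),3−(0))=3
  k=2: (−1)^0·65.7267/(12)·0.9050^4·0.4255^2 = +0.665058
  k=3: (−1)^1·65.7267/(12)·0.9050^2·0.4255^4 = -0.147018
d^3_{0,2}(0.879) = +0.665058 -0.147018 = +0.518040
Attach z-rotation phases: D = e^{-i(0)(2.9522)}·(+0.518040)·e^{-i(2)(3.292)} = +0.494778-0.153495i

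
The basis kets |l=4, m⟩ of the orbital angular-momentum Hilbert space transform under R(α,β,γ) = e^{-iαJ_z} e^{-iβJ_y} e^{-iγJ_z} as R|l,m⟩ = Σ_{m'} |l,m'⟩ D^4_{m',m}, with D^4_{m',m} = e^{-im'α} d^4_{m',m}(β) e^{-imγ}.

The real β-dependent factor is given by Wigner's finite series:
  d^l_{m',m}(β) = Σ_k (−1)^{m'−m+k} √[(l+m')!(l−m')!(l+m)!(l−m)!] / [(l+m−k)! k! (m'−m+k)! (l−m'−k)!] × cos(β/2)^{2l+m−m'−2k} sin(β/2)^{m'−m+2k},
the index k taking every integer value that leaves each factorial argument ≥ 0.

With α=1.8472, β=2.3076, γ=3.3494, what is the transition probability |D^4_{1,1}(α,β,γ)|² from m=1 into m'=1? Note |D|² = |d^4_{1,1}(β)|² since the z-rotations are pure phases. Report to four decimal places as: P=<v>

Split into d^4_{1,1}(β=2.3076) × two z-phases.
With c≡cos(β/2)=0.405016 and s≡sin(β/2)=0.914310, N=[120·6·120·6]^{1/2}=720.000000
Admissible k: 0..3 (factorial args all ≥0)
  k=0: (−1)^0·720.0000/(720)·0.4050^8·0.9143^0 = +0.000724
  k=1: (−1)^1·720.0000/(48)·0.4050^6·0.9143^2 = -0.055349
  k=2: (−1)^2·720.0000/(24)·0.4050^4·0.9143^4 = +0.564135
  k=3: (−1)^3·720.0000/(72)·0.4050^2·0.9143^6 = -0.958306
d^4_{1,1}(2.3076) = +0.000724 -0.055349 +0.564135 -0.958306 = -0.448796
|D^4_{1,1}|² = |d^4_{1,1}(β)|² = (-0.448796)² = 0.201418 (the z-rotation phases have unit modulus)

P=0.2014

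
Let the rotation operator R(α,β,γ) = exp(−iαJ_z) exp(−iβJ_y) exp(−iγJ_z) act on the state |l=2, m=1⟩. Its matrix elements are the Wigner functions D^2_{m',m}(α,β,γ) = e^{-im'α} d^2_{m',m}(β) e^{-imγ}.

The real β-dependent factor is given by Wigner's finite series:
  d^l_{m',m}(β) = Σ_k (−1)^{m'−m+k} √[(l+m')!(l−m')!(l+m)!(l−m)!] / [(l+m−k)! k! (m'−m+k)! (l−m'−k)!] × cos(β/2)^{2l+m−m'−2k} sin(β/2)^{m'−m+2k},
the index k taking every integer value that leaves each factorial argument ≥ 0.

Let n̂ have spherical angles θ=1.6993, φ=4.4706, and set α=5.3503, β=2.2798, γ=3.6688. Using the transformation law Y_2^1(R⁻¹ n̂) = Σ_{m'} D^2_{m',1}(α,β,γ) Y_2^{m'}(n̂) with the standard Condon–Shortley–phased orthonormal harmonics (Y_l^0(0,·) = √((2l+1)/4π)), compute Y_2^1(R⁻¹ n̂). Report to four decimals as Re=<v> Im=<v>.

Need the full column D^2_{m',1} for m'=−2..2 at α=5.3503, β=2.2798, γ=3.6688.
cos(β/2)=0.417685, sin(β/2)=0.908592
d^2_{-2,1}: single k=3 term ⇒ +0.626593;  D = +0.459062+0.426475i
d^2_{-1,1}: k∈[2..3] ⇒ +0.432073 -0.681515 = -0.249441;  D = +0.027558-0.247914i
d^2_{0,1}: k∈[1..2] ⇒ +0.162178 -0.767417 = -0.605239;  D = +0.523057-0.304509i
d^2_{1,1}: k∈[0..1] ⇒ +0.030437 -0.432073 = -0.401637;  D = +0.369038+0.158503i
d^2_{2,1}: single k=0 term ⇒ -0.132418;  D = +0.030476+0.128863i
Y_2^{m'}(θ=1.6993,φ=4.4706) and Σ D·Y over m':
  (+0.4591+0.4265i)·(-0.3364-0.1766i)  (+0.0276-0.2479i)·(+0.0235-0.0953i)  (+0.5231-0.3045i)·(-0.2999+0.0000i)  (+0.3690+0.1585i)·(-0.0235-0.0953i)  (+0.0305+0.1289i)·(-0.3364+0.1766i)
Y_2^1(R⁻¹ n̂) = -0.285484-0.218561i

Re=-0.2855 Im=-0.2186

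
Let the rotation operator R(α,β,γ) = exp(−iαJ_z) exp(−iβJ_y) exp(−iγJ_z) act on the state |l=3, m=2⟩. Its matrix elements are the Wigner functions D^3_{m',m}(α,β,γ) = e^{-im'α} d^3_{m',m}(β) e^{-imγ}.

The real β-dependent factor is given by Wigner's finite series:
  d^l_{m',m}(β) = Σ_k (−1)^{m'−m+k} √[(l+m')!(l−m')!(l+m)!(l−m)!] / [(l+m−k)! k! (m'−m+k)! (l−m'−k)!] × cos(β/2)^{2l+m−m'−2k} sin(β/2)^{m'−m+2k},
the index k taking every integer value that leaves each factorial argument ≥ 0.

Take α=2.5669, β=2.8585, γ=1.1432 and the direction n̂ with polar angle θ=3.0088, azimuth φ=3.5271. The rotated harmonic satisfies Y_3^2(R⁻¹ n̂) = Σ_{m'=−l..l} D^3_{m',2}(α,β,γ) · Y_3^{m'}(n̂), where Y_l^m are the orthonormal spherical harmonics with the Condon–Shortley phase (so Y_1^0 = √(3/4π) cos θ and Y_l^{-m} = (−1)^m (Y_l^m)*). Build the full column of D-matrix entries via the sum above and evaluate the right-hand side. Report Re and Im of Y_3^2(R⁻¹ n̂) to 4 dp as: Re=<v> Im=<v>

Re=0.0137 Im=-0.0513

Need the full column D^3_{m',2} for m'=−3..3 at α=2.5669, β=2.8585, γ=1.1432.
cos(β/2)=0.141074, sin(β/2)=0.989999
d^3_{-3,2}: single k=5 term ⇒ +0.328622;  D = +0.212184-0.250939i
d^3_{-2,2}: k∈[4..5] ⇒ +0.095588 -0.941475 = -0.845887;  D = +0.809544-0.245279i
d^3_{-1,2}: k∈[3..4] ⇒ +0.017230 -0.424249 = -0.407020;  D = -0.391112-0.112678i
d^3_{0,2}: k∈[2..3] ⇒ +0.002126 -0.104712 = -0.102585;  D = +0.067303+0.077421i
d^3_{1,2}: k∈[1..2] ⇒ +0.000175 -0.017230 = -0.017055;  D = -0.002395-0.016886i
d^3_{2,2}: k∈[0..1] ⇒ +0.000008 -0.001941 = -0.001933;  D = -0.000813+0.001754i
d^3_{3,2}: single k=0 term ⇒ -0.000136;  D = +0.000115-0.000072i
Y_3^{m'}(θ=3.0088,φ=3.5271) and Σ D·Y over m':
  (+0.2122-0.2509i)·(-0.0004+0.0009i)  (+0.8095-0.2453i)·(-0.0127+0.0124i)  (-0.3911-0.1127i)·(-0.1551+0.0630i)  (+0.0673+0.0774i)·(-0.7074+0.0000i)  (-0.0024-0.0169i)·(+0.1551+0.0630i)  (-0.0008+0.0018i)·(-0.0127-0.0124i)  (+0.0001-0.0001i)·(+0.0004+0.0009i)
Y_3^2(R⁻¹ n̂) = +0.013744-0.051261i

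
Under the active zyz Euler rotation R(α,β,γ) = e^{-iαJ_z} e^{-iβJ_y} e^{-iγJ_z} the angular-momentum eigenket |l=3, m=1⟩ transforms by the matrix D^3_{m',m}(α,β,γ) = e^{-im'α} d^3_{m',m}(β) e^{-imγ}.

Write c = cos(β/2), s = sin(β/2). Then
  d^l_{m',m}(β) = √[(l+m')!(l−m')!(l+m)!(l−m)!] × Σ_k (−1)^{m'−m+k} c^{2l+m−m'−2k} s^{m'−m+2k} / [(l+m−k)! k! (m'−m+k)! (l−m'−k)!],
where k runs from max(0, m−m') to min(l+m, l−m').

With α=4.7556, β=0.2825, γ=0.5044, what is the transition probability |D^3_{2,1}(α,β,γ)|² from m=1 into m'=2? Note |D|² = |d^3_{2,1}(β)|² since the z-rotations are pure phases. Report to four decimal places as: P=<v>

P=0.1651

D^3_{2,1}(4.7556,0.2825,0.5044) = e^{-i·2·4.7556}·d^3_{2,1}(0.2825)·e^{-i·1·0.5044}. Compute d first:
With c≡cos(β/2)=0.990041 and s≡sin(β/2)=0.140781, N=[120·1·24·2]^{1/2}=75.894664
Admissible k: 0..1 (factorial args all ≥0)
  k=0: (−1)^1·75.8947/(24)·0.9900^5·0.1408^1 = -0.423456
  k=1: (−1)^2·75.8947/(12)·0.9900^3·0.1408^3 = +0.017125
d^3_{2,1}(0.2825) = -0.423456 +0.017125 = -0.406332
|D^3_{2,1}|² = |d^3_{2,1}(β)|² = (-0.406332)² = 0.165106 (the z-rotation phases have unit modulus)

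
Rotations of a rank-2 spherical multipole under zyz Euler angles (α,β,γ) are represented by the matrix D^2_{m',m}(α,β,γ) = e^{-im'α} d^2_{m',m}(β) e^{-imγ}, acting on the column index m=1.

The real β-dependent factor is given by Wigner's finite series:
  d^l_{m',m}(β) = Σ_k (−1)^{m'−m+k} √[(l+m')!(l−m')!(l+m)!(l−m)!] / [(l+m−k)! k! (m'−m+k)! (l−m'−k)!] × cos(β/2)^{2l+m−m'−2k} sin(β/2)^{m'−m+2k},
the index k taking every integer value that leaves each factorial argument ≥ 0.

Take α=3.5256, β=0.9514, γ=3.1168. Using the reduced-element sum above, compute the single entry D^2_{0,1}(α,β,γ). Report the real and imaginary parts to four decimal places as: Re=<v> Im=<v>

Re=-0.5788 Im=-0.0144

First d^2_{0,1}(β=0.9514), then the phase factors e^{-i(0)α} and e^{-i(1)γ}:
c=cos(0.9514/2)=0.888972, s=sin(0.9514/2)=0.457961; N=√[2·2·6·1]=4.898979
k∈{1,2} keeps every argument non-negative
  k=1: (−1)^0·4.8990/(2)·0.8890^3·0.4580^1 = +0.788077
  k=2: (−1)^1·4.8990/(2)·0.8890^1·0.4580^3 = -0.209146
d^2_{0,1}(0.9514) = +0.788077 -0.209146 = +0.578931
Attach z-rotation phases: D = e^{-i(0)(3.5256)}·(+0.578931)·e^{-i(1)(3.1168)} = -0.578754-0.014352i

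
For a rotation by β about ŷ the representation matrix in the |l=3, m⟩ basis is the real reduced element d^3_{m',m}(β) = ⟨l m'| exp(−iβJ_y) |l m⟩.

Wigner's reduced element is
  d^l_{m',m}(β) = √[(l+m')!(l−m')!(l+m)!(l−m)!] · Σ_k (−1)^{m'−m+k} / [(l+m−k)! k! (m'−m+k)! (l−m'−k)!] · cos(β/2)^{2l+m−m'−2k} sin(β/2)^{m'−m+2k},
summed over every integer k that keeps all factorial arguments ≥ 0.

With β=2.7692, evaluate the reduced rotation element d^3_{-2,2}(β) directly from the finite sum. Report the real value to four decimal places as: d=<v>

d=-0.7409

d^3_{-2,2}(β=2.7692) via Wigner's sum:
Half-angle: c=0.185122, s=0.982715. N=√(1·120·120·1)=120.000000
k∈{4,5} keeps every argument non-negative
  k=4: (−1)^0·120.0000/(24)·0.1851^2·0.9827^4 = +0.159808
  k=5: (−1)^1·120.0000/(120)·0.1851^0·0.9827^6 = -0.900672
d^3_{-2,2}(2.7692) = +0.159808 -0.900672 = -0.740864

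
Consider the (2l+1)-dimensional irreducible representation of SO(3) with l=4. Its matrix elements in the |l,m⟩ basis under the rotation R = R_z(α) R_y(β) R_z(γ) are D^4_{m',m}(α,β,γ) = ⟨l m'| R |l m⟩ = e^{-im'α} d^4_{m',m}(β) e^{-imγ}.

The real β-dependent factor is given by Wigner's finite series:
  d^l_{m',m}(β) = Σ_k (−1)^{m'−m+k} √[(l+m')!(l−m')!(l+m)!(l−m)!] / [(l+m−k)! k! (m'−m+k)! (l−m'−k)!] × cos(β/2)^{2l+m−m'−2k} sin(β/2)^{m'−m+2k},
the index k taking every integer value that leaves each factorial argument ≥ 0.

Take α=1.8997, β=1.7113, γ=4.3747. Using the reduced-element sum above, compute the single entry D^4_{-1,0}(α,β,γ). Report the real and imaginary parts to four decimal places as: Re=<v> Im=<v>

First d^4_{-1,0}(β=1.7113), then the phase factors e^{-i(-1)α} and e^{-i(0)γ}:
c=cos(1.7113/2)=0.655728, s=sin(1.7113/2)=0.754997; N=√[6·120·24·24]=643.987578
The bounds max(0,m−m')=1 and min(l+m,l−m')=4 give 4 terms
  k=1: (−1)^0·643.9876/(144)·0.6557^7·0.7550^1 = +0.176005
  k=2: (−1)^1·643.9876/(24)·0.6557^5·0.7550^3 = -1.399977
  k=3: (−1)^2·643.9876/(24)·0.6557^3·0.7550^5 = +1.855941
  k=4: (−1)^3·643.9876/(144)·0.6557^1·0.7550^7 = -0.410069
d^4_{-1,0}(1.7113) = +0.176005 -1.399977 +1.855941 -0.410069 = +0.221902
Phases: e^{-i·(-1)·1.8997}=-0.323006+0.946397i, e^{-i·(0)·4.3747}=+1.000000+0.000000i ⇒ D=-0.071675+0.210007i

Re=-0.0717 Im=0.2100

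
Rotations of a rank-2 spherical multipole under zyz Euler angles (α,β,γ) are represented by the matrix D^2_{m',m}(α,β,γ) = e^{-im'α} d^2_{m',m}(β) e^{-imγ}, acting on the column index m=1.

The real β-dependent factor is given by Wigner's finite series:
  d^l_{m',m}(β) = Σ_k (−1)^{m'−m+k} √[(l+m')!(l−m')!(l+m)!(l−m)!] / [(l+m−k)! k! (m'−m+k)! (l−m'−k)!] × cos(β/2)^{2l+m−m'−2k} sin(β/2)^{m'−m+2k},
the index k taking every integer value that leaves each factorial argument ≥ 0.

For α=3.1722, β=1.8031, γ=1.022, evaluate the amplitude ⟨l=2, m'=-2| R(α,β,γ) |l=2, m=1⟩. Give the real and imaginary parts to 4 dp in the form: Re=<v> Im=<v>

Re=0.3429 Im=-0.4906

First d^2_{-2,1}(β=1.8031), then the phase factors e^{-i(-2)α} and e^{-i(1)γ}:
Half-angle: c=0.620395, s=0.784289. N=√(1·24·6·1)=12.000000
k∈{3} keeps every argument non-negative
  k=3: (−1)^0·12.0000/(6)·0.6204^1·0.7843^3 = +0.598587
d^2_{-2,1}(1.8031) = +0.598587
D = (+0.998127+0.061176i)·(+0.598587)·(+0.521661-0.853153i) = +0.342917-0.490627i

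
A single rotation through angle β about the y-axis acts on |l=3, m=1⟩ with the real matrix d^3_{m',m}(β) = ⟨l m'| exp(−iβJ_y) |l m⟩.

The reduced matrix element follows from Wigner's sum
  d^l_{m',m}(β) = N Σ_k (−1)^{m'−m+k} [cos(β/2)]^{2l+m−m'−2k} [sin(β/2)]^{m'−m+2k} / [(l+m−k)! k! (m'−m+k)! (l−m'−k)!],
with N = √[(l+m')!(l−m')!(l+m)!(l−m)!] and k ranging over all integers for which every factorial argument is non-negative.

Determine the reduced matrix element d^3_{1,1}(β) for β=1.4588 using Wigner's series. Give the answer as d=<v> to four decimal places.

d=-0.2682

d^3_{1,1}(β=1.4588) via Wigner's sum:
Half-angle: c=0.745574, s=0.666422. N=√(24·2·24·2)=48.000000
The bounds max(0,m−m')=0 and min(l+m,l−m')=2 give 3 terms
  k=0: (−1)^0·48.0000/(48)·0.7456^6·0.6664^0 = +0.171769
  k=1: (−1)^1·48.0000/(6)·0.7456^4·0.6664^2 = -1.097876
  k=2: (−1)^2·48.0000/(8)·0.7456^2·0.6664^4 = +0.657857
d^3_{1,1}(1.4588) = +0.171769 -1.097876 +0.657857 = -0.268249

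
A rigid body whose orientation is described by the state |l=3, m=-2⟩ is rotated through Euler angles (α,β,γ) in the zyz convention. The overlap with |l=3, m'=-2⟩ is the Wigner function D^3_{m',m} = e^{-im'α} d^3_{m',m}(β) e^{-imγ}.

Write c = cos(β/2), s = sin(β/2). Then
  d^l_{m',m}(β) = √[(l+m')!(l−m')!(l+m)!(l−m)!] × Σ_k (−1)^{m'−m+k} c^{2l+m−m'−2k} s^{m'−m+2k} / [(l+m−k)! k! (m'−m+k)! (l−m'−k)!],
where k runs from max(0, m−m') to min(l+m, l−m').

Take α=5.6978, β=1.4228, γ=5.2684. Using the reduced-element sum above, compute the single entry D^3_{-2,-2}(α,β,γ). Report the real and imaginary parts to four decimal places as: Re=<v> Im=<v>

Re=0.5118 Im=-0.0301

First d^3_{-2,-2}(β=1.4228), then the phase factors e^{-i(-2)α} and e^{-i(-2)γ}:
With c≡cos(β/2)=0.757449 and s≡sin(β/2)=0.652895, N=[1·120·1·120]^{1/2}=120.000000
k: max(0,(-2)−(-2))=0 … min(3+(-2),3−(-2))=1
  k=0: (−1)^0·120.0000/(120)·0.7574^6·0.6529^0 = +0.188851
  k=1: (−1)^1·120.0000/(24)·0.7574^4·0.6529^2 = -0.701567
d^3_{-2,-2}(1.4228) = +0.188851 -0.701567 = -0.512716
Phases: e^{-i·(-2)·5.6978}=+0.389442-0.921051i, e^{-i·(-2)·5.2684}=-0.442849-0.896596i ⇒ D=+0.511831-0.030104i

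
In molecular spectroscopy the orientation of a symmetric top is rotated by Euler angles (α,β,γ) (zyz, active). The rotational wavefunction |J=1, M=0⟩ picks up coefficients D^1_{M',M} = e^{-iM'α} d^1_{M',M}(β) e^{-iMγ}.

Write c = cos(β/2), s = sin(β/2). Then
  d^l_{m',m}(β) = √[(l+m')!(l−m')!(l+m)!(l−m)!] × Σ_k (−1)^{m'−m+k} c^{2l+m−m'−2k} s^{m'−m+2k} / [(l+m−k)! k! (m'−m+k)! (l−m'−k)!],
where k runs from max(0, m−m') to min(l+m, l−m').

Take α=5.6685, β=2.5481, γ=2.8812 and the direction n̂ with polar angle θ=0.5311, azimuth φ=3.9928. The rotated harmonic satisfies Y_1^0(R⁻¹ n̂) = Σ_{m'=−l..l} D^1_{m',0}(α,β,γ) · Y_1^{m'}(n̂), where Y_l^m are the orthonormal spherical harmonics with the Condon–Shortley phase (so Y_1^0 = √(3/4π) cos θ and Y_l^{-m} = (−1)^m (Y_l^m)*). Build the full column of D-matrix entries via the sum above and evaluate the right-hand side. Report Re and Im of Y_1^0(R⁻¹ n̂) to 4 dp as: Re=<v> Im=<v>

Re=-0.3637 Im=0.0000

Need the full column D^1_{m',0} for m'=−1..1 at α=5.6685, β=2.5481, γ=2.8812.
cos(β/2)=0.292410, sin(β/2)=0.956293
d^1_{-1,0}: single k=1 term ⇒ +0.395456;  D = +0.323070-0.228060i
d^1_{0,0}: k∈[0..1] ⇒ +0.085504 -0.914496 = -0.828992;  D = -0.828992+0.000000i
d^1_{1,0}: single k=0 term ⇒ -0.395456;  D = -0.323070-0.228060i
Y_1^{m'}(θ=0.5311,φ=3.9928) and Σ D·Y over m':
  (+0.3231-0.2281i)·(-0.1153+0.1316i)  (-0.8290+0.0000i)·(+0.4213+0.0000i)  (-0.3231-0.2281i)·(+0.1153+0.1316i)
Y_1^0(R⁻¹ n̂) = -0.363745+0.000000i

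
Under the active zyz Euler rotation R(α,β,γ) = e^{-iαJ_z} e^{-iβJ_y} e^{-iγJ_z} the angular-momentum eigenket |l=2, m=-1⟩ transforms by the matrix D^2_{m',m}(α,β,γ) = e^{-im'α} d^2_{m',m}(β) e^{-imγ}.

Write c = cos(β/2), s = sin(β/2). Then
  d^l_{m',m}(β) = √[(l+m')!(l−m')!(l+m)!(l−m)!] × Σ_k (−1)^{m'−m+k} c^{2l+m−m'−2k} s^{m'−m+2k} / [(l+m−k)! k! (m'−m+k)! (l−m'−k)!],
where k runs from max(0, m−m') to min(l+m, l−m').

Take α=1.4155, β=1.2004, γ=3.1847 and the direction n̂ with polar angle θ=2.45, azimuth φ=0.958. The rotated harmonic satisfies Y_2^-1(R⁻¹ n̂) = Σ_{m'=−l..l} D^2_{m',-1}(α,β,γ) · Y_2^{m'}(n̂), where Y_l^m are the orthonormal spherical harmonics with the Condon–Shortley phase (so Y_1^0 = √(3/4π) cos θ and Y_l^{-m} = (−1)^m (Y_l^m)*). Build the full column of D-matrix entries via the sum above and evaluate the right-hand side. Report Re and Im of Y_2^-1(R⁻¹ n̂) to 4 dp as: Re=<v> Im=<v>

Re=-0.1794 Im=-0.0632

Need the full column D^2_{m',-1} for m'=−2..2 at α=1.4155, β=1.2004, γ=3.1847.
cos(β/2)=0.825223, sin(β/2)=0.564808
d^2_{-2,-1}: single k=1 term ⇒ +0.634810;  D = +0.612235-0.167785i
d^2_{-1,-1}: k∈[0..1] ⇒ +0.463751 -0.651725 = -0.187974;  D = +0.021044+0.186793i
d^2_{0,-1}: k∈[0..1] ⇒ -0.777481 +0.364207 = -0.413274;  D = +0.412890+0.017810i
d^2_{1,-1}: k∈[0..1] ⇒ +0.651725 -0.101766 = +0.549959;  D = -0.108400+0.539171i
d^2_{2,-1}: single k=0 term ⇒ -0.297374;  D = -0.278966-0.103002i
Y_2^{m'}(θ=2.45,φ=0.958) and Σ D·Y over m':
  (+0.6122-0.1678i)·(-0.0532-0.1478i)  (+0.0210+0.1868i)·(-0.2183+0.3104i)  (+0.4129+0.0178i)·(+0.2459+0.0000i)  (-0.1084+0.5392i)·(+0.2183+0.3104i)  (-0.2790-0.1030i)·(-0.0532+0.1478i)
Y_2^-1(R⁻¹ n̂) = -0.179378-0.063189i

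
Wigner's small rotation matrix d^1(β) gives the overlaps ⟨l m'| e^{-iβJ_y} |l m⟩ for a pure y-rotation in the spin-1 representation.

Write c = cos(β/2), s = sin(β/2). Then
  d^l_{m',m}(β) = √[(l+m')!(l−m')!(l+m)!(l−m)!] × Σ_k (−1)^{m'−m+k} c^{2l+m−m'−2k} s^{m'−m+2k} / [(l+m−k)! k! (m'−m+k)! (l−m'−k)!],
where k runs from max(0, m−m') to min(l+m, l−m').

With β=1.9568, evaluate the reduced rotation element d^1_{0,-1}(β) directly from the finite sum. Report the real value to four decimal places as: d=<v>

d=-0.6551

d^1_{0,-1}(β=1.9568) via Wigner's sum:
c=cos(1.9568/2)=0.558351, s=sin(1.9568/2)=0.829605; N=√[1·1·1·2]=1.414214
Admissible k: 0..0 (factorial args all ≥0)
  k=0: (−1)^1·1.4142/(1)·0.5584^1·0.8296^1 = -0.655079
d^1_{0,-1}(1.9568) = -0.655079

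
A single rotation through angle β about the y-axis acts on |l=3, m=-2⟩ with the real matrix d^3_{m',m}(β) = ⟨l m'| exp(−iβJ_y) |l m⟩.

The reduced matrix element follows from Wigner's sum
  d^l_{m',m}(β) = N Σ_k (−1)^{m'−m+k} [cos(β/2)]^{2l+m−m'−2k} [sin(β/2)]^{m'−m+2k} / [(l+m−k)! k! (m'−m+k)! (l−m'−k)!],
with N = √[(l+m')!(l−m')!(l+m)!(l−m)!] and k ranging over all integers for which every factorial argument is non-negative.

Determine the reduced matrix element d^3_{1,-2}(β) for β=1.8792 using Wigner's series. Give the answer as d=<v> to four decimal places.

d=-0.0439

d^3_{1,-2}(β=1.8792) via Wigner's sum:
With c≡cos(β/2)=0.590111 and s≡sin(β/2)=0.807322, N=[24·2·1·120]^{1/2}=75.894664
Admissible k: 0..1 (factorial args all ≥0)
  k=0: (−1)^3·75.8947/(12)·0.5901^3·0.8073^3 = -0.683867
  k=1: (−1)^4·75.8947/(24)·0.5901^1·0.8073^5 = +0.639982
d^3_{1,-2}(1.8792) = -0.683867 +0.639982 = -0.043885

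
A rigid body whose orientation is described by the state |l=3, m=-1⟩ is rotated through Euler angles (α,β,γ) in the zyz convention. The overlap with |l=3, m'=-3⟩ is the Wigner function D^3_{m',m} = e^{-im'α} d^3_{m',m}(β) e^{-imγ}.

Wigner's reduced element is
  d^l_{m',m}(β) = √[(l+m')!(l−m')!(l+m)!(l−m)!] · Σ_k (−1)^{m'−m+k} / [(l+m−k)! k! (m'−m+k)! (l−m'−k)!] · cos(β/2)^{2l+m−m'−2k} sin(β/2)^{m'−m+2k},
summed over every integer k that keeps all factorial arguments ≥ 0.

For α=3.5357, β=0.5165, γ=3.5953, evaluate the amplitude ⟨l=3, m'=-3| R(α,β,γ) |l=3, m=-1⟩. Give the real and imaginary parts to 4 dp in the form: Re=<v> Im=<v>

D^3_{-3,-1}(3.5357,0.5165,3.5953) = e^{-i·-3·3.5357}·d^3_{-3,-1}(0.5165)·e^{-i·-1·3.5953}. Compute d first:
Half-angle: c=0.966838, s=0.255389. N=√(1·720·2·24)=185.903201
The bounds max(0,m−m')=2 and min(l+m,l−m')=2 give 1 term
  k=2: (−1)^0·185.9032/(48)·0.9668^4·0.2554^2 = +0.220732
d^3_{-3,-1}(0.5165) = +0.220732
Attach z-rotation phases: D = e^{-i(-3)(3.5357)}·(+0.220732)·e^{-i(-1)(3.5953)} = -0.014389+0.220263i

Re=-0.0144 Im=0.2203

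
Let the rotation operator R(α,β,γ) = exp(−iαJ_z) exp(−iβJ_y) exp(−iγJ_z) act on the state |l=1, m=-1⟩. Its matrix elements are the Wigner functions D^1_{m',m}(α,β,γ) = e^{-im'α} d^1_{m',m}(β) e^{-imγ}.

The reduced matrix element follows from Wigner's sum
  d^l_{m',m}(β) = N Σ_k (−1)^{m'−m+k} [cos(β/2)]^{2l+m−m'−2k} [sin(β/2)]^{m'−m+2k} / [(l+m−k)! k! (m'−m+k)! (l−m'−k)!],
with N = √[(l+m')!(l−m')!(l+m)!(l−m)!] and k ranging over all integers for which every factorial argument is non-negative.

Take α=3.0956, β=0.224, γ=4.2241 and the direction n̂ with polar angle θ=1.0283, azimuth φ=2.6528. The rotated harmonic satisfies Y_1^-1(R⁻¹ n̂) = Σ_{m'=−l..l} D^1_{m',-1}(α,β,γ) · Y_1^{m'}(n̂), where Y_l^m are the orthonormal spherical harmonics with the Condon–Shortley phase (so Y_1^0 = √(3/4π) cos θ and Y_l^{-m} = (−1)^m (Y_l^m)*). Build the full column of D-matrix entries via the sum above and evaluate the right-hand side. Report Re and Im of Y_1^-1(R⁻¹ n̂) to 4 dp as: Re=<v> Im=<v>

Need the full column D^1_{m',-1} for m'=−1..1 at α=3.0956, β=0.224, γ=4.2241.
cos(β/2)=0.993735, sin(β/2)=0.111766
d^1_{-1,-1}: single k=0 term ⇒ +0.987508;  D = +0.502862+0.849884i
d^1_{0,-1}: single k=0 term ⇒ -0.157071;  D = +0.073684+0.138715i
d^1_{1,-1}: single k=0 term ⇒ +0.012492;  D = +0.005347+0.011290i
Y_1^{m'}(θ=1.0283,φ=2.6528) and Σ D·Y over m':
  (+0.5029+0.8499i)·(-0.2612-0.1389i)  (+0.0737+0.1387i)·(+0.2523+0.0000i)  (+0.0053+0.0113i)·(+0.2612-0.1389i)
Y_1^-1(R⁻¹ n̂) = +0.008265-0.254693i

Re=0.0083 Im=-0.2547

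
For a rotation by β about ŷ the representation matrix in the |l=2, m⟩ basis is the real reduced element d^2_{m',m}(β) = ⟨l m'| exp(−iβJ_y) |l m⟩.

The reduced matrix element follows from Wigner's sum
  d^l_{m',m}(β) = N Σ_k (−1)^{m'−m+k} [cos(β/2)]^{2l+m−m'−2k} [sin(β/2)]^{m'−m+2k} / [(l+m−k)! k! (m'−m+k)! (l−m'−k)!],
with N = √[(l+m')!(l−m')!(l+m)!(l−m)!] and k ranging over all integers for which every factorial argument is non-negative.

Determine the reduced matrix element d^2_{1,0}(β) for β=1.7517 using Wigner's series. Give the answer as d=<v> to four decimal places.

d^2_{1,0}(β=1.7517) via Wigner's sum:
With c≡cos(β/2)=0.640344 and s≡sin(β/2)=0.768088, N=[6·1·2·2]^{1/2}=4.898979
k: max(0,(0)−(1))=0 … min(2+(0),2−(1))=1
  k=0: (−1)^1·4.8990/(2)·0.6403^3·0.7681^1 = -0.494000
  k=1: (−1)^2·4.8990/(2)·0.6403^1·0.7681^3 = +0.710759
d^2_{1,0}(1.7517) = -0.494000 +0.710759 = +0.216758

d=0.2168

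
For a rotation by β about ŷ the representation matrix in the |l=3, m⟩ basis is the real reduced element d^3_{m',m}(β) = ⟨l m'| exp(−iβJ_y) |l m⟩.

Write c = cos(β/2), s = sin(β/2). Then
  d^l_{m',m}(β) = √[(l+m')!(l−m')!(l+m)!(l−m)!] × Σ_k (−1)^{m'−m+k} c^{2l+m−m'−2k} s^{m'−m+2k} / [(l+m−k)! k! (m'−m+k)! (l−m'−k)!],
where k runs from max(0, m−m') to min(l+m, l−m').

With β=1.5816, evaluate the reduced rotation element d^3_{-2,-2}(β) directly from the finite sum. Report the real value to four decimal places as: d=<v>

d=-0.4972

d^3_{-2,-2}(β=1.5816) via Wigner's sum:
c=cos(1.5816/2)=0.703277, s=sin(1.5816/2)=0.710916; N=√[1·120·1·120]=120.000000
Admissible k: 0..1 (factorial args all ≥0)
  k=0: (−1)^0·120.0000/(120)·0.7033^6·0.7109^0 = +0.120992
  k=1: (−1)^1·120.0000/(24)·0.7033^4·0.7109^2 = -0.618176
d^3_{-2,-2}(1.5816) = +0.120992 -0.618176 = -0.497183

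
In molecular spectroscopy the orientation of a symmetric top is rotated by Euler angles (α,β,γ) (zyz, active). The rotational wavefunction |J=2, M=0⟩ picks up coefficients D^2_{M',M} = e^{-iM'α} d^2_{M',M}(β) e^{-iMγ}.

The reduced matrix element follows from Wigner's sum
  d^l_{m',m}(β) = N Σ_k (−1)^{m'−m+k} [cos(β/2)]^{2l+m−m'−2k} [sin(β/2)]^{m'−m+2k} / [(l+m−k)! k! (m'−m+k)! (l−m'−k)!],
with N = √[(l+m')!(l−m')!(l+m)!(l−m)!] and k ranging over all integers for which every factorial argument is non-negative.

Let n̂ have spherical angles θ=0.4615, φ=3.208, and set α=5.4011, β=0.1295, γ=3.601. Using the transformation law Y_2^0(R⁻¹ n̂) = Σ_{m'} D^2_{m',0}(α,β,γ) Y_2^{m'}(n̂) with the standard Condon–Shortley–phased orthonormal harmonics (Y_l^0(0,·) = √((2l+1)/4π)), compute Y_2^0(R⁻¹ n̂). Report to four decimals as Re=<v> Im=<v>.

Need the full column D^2_{m',0} for m'=−2..2 at α=5.4011, β=0.1295, γ=3.601.
cos(β/2)=0.997904, sin(β/2)=0.064705
d^2_{-2,0}: single k=2 term ⇒ +0.010212;  D = -0.001963-0.010022i
d^2_{-1,0}: k∈[1..2] ⇒ +0.157499 -0.000662 = +0.156837;  D = +0.099677-0.121089i
d^2_{0,0}: k∈[0..2] ⇒ +0.991644 -0.016677 +0.000018 = +0.974985;  D = +0.974985+0.000000i
d^2_{1,0}: k∈[0..1] ⇒ -0.157499 +0.000662 = -0.156837;  D = -0.099677-0.121089i
d^2_{2,0}: single k=0 term ⇒ +0.010212;  D = -0.001963+0.010022i
Y_2^{m'}(θ=0.4615,φ=3.208) and Σ D·Y over m':
  (-0.0020-0.0100i)·(+0.0759-0.0101i)  (+0.0997-0.1211i)·(-0.3073+0.0204i)  (+0.9750+0.0000i)·(+0.4432+0.0000i)  (-0.0997-0.1211i)·(+0.3073+0.0204i)  (-0.0020+0.0100i)·(+0.0759+0.0101i)
Y_2^0(R⁻¹ n̂) = +0.375264+0.000000i

Re=0.3753 Im=0.0000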